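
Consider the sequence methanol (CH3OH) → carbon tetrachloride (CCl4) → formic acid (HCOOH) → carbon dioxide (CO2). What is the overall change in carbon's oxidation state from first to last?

+6

Carbon oxidation states along the series — methanol: -2, carbon tetrachloride: +4, formic acid: +2, carbon dioxide: +4.
Net change = +4 − (-2) = +6.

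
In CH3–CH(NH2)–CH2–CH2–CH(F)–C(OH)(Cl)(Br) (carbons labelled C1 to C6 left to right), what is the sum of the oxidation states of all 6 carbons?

Tallying each carbon's bonds:
C1: 1C, 3H → 0 − 3 = -3
C2: 2C, 1H, 1N → 0 − 1 + 1 = 0
C3: 2C, 2H → 0 − 2 = -2
C4: 2C, 2H → 0 − 2 = -2
C5: 2C, 1H, 1F → 0 − 1 + 1 = 0
C6: 1C, 1O, 1Cl, 1Br → 0 + 1 + 1 + 1 = +3
Sum = -3 + 0 − 2 − 2 + 0 + 3 = -4.

-4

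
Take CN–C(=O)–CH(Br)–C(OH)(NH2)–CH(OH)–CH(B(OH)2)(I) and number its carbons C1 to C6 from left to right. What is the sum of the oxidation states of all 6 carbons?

Bonds to more-electronegative neighbours contribute +1 each, bonds to H or metals contribute −1 each, and C–C bonds contribute 0. Tallying each carbon:
C1: 1C, 3N → 0 + 3 = +3
C2: 2C, 2O → 0 + 2 = +2
C3: 2C, 1H, 1Br → 0 − 1 + 1 = 0
C4: 2C, 1O, 1N → 0 + 1 + 1 = +2
C5: 2C, 1H, 1O → 0 − 1 + 1 = 0
C6: 1C, 1H, 1I, 1B → 0 − 1 + 1 − 1 = -1
Sum = +3 + 2 + 0 + 2 + 0 − 1 = +6.

+6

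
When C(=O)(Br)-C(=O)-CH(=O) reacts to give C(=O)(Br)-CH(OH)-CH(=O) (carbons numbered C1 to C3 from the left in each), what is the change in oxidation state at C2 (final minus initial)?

-2

Before: C2 has 2 bonds to C, 2 bonds to O → oxidation state +2.
After: C2 has 2 bonds to C, 1 bond to H, 1 bond to O → oxidation state 0.
Δ = 0 − (+2) = -2, so this is a reduction at C2.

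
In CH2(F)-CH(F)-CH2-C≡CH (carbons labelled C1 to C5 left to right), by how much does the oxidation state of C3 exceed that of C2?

-2

C3: 2C, 2H → 0 − 2 = -2
C2: 2C, 1H, 1F → 0 − 1 + 1 = 0
Difference: -2 − (0) = -2.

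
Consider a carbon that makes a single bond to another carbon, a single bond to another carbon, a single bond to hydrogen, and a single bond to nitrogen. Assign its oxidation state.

0

The carbon has one bond to C (0), one bond to C (0), one bond to H (-1), one bond to N (+1).
Oxidation state = 0 + 0 − 1 + 1 = 0.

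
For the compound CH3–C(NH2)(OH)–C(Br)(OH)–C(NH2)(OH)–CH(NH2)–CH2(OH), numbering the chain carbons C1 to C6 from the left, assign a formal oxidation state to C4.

+2

C4 has one bond to C (0), one bond to C (0), one bond to N (+1), one bond to O (+1).
Oxidation state = 0 + 0 + 1 + 1 = +2.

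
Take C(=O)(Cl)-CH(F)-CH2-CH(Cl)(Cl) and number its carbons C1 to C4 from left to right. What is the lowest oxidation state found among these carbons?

-2

Tallying each carbon's bonds:
C1: 1C, 2O, 1Cl → 0 + 2 + 1 = +3
C2: 2C, 1H, 1F → 0 − 1 + 1 = 0
C3: 2C, 2H → 0 − 2 = -2
C4: 1C, 1H, 2Cl → 0 − 1 + 2 = +1
The lowest value is -2.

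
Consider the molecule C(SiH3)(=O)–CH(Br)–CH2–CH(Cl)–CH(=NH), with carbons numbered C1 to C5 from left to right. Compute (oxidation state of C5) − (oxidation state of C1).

0

C5: 1C, 1H, 2N → 0 − 1 + 2 = +1
C1: 1C, 2O, 1Si → 0 + 2 − 1 = +1
Difference: +1 − (+1) = 0.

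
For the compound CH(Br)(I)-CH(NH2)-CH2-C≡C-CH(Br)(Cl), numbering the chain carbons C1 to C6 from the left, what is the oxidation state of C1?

Each bond to a more electronegative atom (O, N, halogen) counts +1, each bond to a less electronegative atom (H, metal, B, Si) counts −1, and each C–C bond counts 0.
C1 has one bond to C (0), one bond to Br (+1), one bond to H (-1), one bond to I (+1).
Oxidation state = 0 + 1 − 1 + 1 = +1.

+1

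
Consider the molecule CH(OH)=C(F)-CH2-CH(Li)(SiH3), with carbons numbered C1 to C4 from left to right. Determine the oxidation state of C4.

-3

Each bond to a more electronegative atom (O, N, halogen) counts +1, each bond to a less electronegative atom (H, metal, B, Si) counts −1, and each C–C bond counts 0.
C4 has one bond to C (0), one bond to H (-1), one bond to Li (-1), one bond to Si (-1).
Oxidation state = 0 − 1 − 1 − 1 = -3.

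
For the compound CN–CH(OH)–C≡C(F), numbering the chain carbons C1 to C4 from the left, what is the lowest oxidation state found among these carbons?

0

Tallying each carbon's bonds:
C1: 1C, 3N → 0 + 3 = +3
C2: 2C, 1H, 1O → 0 − 1 + 1 = 0
C3: 4C → 0 = 0
C4: 3C, 1F → 0 + 1 = +1
The lowest value is 0.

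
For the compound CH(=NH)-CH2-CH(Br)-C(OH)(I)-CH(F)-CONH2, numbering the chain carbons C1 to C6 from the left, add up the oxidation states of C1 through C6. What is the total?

Tallying each carbon's bonds:
C1: 1C, 1H, 2N → 0 − 1 + 2 = +1
C2: 2C, 2H → 0 − 2 = -2
C3: 2C, 1H, 1Br → 0 − 1 + 1 = 0
C4: 2C, 1O, 1I → 0 + 1 + 1 = +2
C5: 2C, 1H, 1F → 0 − 1 + 1 = 0
C6: 1C, 2O, 1N → 0 + 2 + 1 = +3
Sum = +1 − 2 + 0 + 2 + 0 + 3 = +4.

+4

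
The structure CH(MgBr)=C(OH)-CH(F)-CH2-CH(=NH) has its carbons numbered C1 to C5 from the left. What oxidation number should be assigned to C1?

-2

Bonds to more-electronegative neighbours contribute +1 each, bonds to H or metals contribute −1 each, and C–C bonds contribute 0.
C1 has a double bond to C (2×0 = 0), one bond to Mg (-1), one bond to H (-1).
Oxidation state = 0 − 1 − 1 = -2.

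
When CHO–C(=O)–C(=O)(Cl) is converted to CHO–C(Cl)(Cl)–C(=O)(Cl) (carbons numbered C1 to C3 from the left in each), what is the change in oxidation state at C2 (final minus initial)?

0

Before: C2 has 2 bonds to C, 2 bonds to O → oxidation state +2.
After: C2 has 2 bonds to C, 2 bonds to Cl → oxidation state +2.
Δ = +2 − (+2) = 0, so no net redox change at C2.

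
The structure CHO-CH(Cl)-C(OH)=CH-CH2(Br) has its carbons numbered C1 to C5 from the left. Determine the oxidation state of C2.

C2 has one bond to C (0), one bond to C (0), one bond to Cl (+1), one bond to H (-1).
Oxidation state = 0 + 0 + 1 − 1 = 0.

0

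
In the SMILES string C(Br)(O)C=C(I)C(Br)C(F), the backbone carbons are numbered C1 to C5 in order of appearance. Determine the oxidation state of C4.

Each bond to a more electronegative atom (O, N, halogen) counts +1, each bond to a less electronegative atom (H, metal, B, Si) counts −1, and each C–C bond counts 0.
C4 has one bond to C (0), one bond to C (0), one bond to H (-1), one bond to Br (+1).
Oxidation state = 0 + 0 − 1 + 1 = 0.

0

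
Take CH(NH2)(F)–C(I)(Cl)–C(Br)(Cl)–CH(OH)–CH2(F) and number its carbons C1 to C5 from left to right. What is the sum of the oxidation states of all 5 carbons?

+4

Count +1 for every bond to an atom more electronegative than carbon and −1 for every bond to one less electronegative; C–C bonds are 0. Tallying each carbon:
C1: 1C, 1H, 1N, 1F → 0 − 1 + 1 + 1 = +1
C2: 2C, 1Cl, 1I → 0 + 1 + 1 = +2
C3: 2C, 1Cl, 1Br → 0 + 1 + 1 = +2
C4: 2C, 1H, 1O → 0 − 1 + 1 = 0
C5: 1C, 2H, 1F → 0 − 2 + 1 = -1
Sum = +1 + 2 + 2 + 0 − 1 = +4.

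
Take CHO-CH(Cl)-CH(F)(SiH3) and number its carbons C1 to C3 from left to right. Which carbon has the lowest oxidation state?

C3

Tallying each carbon's bonds:
C1: 1C, 1H, 2O → 0 − 1 + 2 = +1
C2: 2C, 1H, 1Cl → 0 − 1 + 1 = 0
C3: 1C, 1H, 1F, 1Si → 0 − 1 + 1 − 1 = -1
The most reduced carbon is C3 at -1.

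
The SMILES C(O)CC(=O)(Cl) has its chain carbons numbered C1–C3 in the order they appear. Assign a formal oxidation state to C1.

-1

Bonds to more-electronegative neighbours contribute +1 each, bonds to H or metals contribute −1 each, and C–C bonds contribute 0.
C1 has one bond to C (0), one bond to O (+1), one bond to H (-1), one bond to H (-1).
Oxidation state = 0 + 1 − 1 − 1 = -1.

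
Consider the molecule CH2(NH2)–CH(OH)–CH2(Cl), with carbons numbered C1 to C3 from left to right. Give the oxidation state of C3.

C3 has one bond to C (0), one bond to H (-1), one bond to Cl (+1), one bond to H (-1).
Oxidation state = 0 − 1 + 1 − 1 = -1.

-1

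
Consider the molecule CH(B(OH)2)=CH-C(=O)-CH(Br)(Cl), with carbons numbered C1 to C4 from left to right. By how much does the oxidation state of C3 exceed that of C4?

C3: 2C, 2O → 0 + 2 = +2
C4: 1C, 1H, 1Cl, 1Br → 0 − 1 + 1 + 1 = +1
Difference: +2 − (+1) = +1.

+1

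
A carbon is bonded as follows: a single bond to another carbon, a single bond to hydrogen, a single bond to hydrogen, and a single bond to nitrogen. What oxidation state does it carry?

-1

Bonds to more-electronegative neighbours contribute +1 each, bonds to H or metals contribute −1 each, and C–C bonds contribute 0.
The carbon has one bond to C (0), one bond to H (-1), one bond to N (+1), one bond to H (-1).
Oxidation state = 0 − 1 + 1 − 1 = -1.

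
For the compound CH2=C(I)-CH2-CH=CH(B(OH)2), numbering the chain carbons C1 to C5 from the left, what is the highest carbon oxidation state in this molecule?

Count +1 for every bond to an atom more electronegative than carbon and −1 for every bond to one less electronegative; C–C bonds are 0. Tallying each carbon:
C1: 2C, 2H → 0 − 2 = -2
C2: 3C, 1I → 0 + 1 = +1
C3: 2C, 2H → 0 − 2 = -2
C4: 3C, 1H → 0 − 1 = -1
C5: 2C, 1H, 1B → 0 − 1 − 1 = -2
The highest value is +1.

+1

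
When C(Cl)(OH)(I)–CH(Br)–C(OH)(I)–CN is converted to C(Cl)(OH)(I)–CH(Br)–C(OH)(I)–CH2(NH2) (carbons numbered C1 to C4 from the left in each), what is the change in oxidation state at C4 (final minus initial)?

Before: C4 has 1 bond to C, 3 bonds to N → oxidation state +3.
After: C4 has 1 bond to C, 2 bonds to H, 1 bond to N → oxidation state -1.
Δ = -1 − (+3) = -4, so this is a reduction at C4.

-4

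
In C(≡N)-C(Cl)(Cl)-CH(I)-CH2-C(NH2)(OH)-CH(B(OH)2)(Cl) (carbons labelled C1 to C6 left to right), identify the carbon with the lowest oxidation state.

C4

Assign +1 per bond to O/N/halogen, −1 per bond to H or an electropositive element, and 0 per bond to carbon. Tallying each carbon:
C1: 1C, 3N → 0 + 3 = +3
C2: 2C, 2Cl → 0 + 2 = +2
C3: 2C, 1H, 1I → 0 − 1 + 1 = 0
C4: 2C, 2H → 0 − 2 = -2
C5: 2C, 1O, 1N → 0 + 1 + 1 = +2
C6: 1C, 1H, 1Cl, 1B → 0 − 1 + 1 − 1 = -1
The most reduced carbon is C4 at -2.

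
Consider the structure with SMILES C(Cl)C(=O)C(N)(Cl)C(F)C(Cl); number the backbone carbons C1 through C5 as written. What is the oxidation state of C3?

Each bond to a more electronegative atom (O, N, halogen) counts +1, each bond to a less electronegative atom (H, metal, B, Si) counts −1, and each C–C bond counts 0.
C3 has one bond to C (0), one bond to C (0), one bond to N (+1), one bond to Cl (+1).
Oxidation state = 0 + 0 + 1 + 1 = +2.

+2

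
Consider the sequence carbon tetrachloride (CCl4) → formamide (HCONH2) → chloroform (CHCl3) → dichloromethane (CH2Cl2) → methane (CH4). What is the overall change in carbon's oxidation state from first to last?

-8

Carbon oxidation states along the series — carbon tetrachloride: +4, formamide: +2, chloroform: +2, dichloromethane: 0, methane: -4.
Net change = -4 − (+4) = -8.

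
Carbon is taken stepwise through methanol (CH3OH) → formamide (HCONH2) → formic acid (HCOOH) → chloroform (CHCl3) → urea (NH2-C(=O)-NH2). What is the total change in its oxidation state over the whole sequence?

Carbon oxidation states along the series — methanol: -2, formamide: +2, formic acid: +2, chloroform: +2, urea: +4.
Net change = +4 − (-2) = +6.

+6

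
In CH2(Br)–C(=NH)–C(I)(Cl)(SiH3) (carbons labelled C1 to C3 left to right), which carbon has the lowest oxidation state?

Tallying each carbon's bonds:
C1: 1C, 2H, 1Br → 0 − 2 + 1 = -1
C2: 2C, 2N → 0 + 2 = +2
C3: 1C, 1Cl, 1I, 1Si → 0 + 1 + 1 − 1 = +1
The most reduced carbon is C1 at -1.

C1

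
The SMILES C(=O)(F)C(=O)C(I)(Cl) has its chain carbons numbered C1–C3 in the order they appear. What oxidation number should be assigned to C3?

+1

C3 has one bond to C (0), one bond to I (+1), one bond to H (-1), one bond to Cl (+1).
Oxidation state = 0 + 1 − 1 + 1 = +1.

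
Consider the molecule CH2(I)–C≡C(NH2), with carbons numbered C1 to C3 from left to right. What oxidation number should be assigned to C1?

C1 has one bond to C (0), one bond to H (-1), one bond to I (+1), one bond to H (-1).
Oxidation state = 0 − 1 + 1 − 1 = -1.

-1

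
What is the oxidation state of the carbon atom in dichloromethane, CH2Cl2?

Each bond to a more electronegative atom (O, N, halogen) counts +1, each bond to a less electronegative atom (H, metal, B, Si) counts −1, and each C–C bond counts 0.
The carbon has one bond to H (-1), one bond to H (-1), one bond to Cl (+1), one bond to Cl (+1).
Oxidation state = -1 − 1 + 1 + 1 = 0.

0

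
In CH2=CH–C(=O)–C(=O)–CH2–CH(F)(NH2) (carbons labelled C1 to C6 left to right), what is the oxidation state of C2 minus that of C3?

C2: 3C, 1H → 0 − 1 = -1
C3: 2C, 2O → 0 + 2 = +2
Difference: -1 − (+2) = -3.

-3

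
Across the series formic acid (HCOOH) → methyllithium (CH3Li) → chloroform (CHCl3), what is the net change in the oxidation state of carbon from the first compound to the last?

Carbon oxidation states along the series — formic acid: +2, methyllithium: -4, chloroform: +2.
Net change = +2 − (+2) = 0.

0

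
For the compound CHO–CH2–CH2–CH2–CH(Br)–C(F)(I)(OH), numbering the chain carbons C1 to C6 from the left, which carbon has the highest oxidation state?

Tallying each carbon's bonds:
C1: 1C, 1H, 2O → 0 − 1 + 2 = +1
C2: 2C, 2H → 0 − 2 = -2
C3: 2C, 2H → 0 − 2 = -2
C4: 2C, 2H → 0 − 2 = -2
C5: 2C, 1H, 1Br → 0 − 1 + 1 = 0
C6: 1C, 1O, 1F, 1I → 0 + 1 + 1 + 1 = +3
The most oxidised carbon is C6 at +3.

C6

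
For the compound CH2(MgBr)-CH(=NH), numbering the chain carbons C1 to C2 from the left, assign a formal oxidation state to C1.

-3

C1 has one bond to C (0), one bond to H (-1), one bond to Mg (-1), one bond to H (-1).
Oxidation state = 0 − 1 − 1 − 1 = -3.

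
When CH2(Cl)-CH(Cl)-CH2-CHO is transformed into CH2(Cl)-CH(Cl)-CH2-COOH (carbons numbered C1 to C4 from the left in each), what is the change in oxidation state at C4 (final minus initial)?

+2

Before: C4 has 1 bond to C, 1 bond to H, 2 bonds to O → oxidation state +1.
After: C4 has 1 bond to C, 3 bonds to O → oxidation state +3.
Δ = +3 − (+1) = +2, so this is an oxidation at C4.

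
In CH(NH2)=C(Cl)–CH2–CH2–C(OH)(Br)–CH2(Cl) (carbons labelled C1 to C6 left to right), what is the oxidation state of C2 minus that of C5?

C2: 3C, 1Cl → 0 + 1 = +1
C5: 2C, 1O, 1Br → 0 + 1 + 1 = +2
Difference: +1 − (+2) = -1.

-1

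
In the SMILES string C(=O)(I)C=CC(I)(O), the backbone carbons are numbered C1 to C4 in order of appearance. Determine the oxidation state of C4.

+1

C4 has one bond to C (0), one bond to H (-1), one bond to I (+1), one bond to O (+1).
Oxidation state = 0 − 1 + 1 + 1 = +1.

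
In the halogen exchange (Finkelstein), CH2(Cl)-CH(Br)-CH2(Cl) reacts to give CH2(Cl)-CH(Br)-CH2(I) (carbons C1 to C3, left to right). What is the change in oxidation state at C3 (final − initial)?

0

Before: C3 has 1 bond to C, 2 bonds to H, 1 bond to Cl → oxidation state -1.
After: C3 has 1 bond to C, 2 bonds to H, 1 bond to I → oxidation state -1.
Δ = -1 − (-1) = 0, so no net redox change at C3.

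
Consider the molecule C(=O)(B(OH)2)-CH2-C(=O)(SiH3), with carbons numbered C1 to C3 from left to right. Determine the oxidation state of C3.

+1

Bonds to more-electronegative neighbours contribute +1 each, bonds to H or metals contribute −1 each, and C–C bonds contribute 0.
C3 has one bond to C (0), a double bond to O (2×+1 = +2), one bond to Si (-1).
Oxidation state = 0 + 2 − 1 = +1.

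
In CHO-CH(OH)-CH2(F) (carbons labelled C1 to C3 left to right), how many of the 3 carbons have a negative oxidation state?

Bonds to more-electronegative neighbours contribute +1 each, bonds to H or metals contribute −1 each, and C–C bonds contribute 0. Tallying each carbon:
C1: 1C, 1H, 2O → 0 − 1 + 2 = +1
C2: 2C, 1H, 1O → 0 − 1 + 1 = 0
C3: 1C, 2H, 1F → 0 − 2 + 1 = -1
1 carbon (C3) meets the condition.

1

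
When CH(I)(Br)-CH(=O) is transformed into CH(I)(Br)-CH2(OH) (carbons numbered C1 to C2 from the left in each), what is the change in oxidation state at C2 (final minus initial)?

Before: C2 has 1 bond to C, 1 bond to H, 2 bonds to O → oxidation state +1.
After: C2 has 1 bond to C, 2 bonds to H, 1 bond to O → oxidation state -1.
Δ = -1 − (+1) = -2, so this is a reduction at C2.

-2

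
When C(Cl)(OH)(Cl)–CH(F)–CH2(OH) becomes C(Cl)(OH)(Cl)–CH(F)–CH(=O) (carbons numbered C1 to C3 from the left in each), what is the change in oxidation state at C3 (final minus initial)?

+2

Before: C3 has 1 bond to C, 2 bonds to H, 1 bond to O → oxidation state -1.
After: C3 has 1 bond to C, 1 bond to H, 2 bonds to O → oxidation state +1.
Δ = +1 − (-1) = +2, so this is an oxidation at C3.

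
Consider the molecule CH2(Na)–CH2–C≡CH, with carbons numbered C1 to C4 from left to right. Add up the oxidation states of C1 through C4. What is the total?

Tallying each carbon's bonds:
C1: 1C, 2H, 1Na → 0 − 2 − 1 = -3
C2: 2C, 2H → 0 − 2 = -2
C3: 4C → 0 = 0
C4: 3C, 1H → 0 − 1 = -1
Sum = -3 − 2 + 0 − 1 = -6.

-6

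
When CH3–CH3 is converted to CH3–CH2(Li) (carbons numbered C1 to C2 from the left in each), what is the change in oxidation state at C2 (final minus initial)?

0

Before: C2 has 1 bond to C, 3 bonds to H → oxidation state -3.
After: C2 has 1 bond to C, 2 bonds to H, 1 bond to Li → oxidation state -3.
Δ = -3 − (-3) = 0, so no net redox change at C2.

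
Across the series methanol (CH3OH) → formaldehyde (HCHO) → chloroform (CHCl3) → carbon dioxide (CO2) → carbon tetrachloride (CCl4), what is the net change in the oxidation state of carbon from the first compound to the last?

Carbon oxidation states along the series — methanol: -2, formaldehyde: 0, chloroform: +2, carbon dioxide: +4, carbon tetrachloride: +4.
Net change = +4 − (-2) = +6.

+6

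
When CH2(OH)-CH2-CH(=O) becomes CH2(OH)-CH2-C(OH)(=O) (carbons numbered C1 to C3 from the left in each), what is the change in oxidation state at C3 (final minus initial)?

Before: C3 has 1 bond to C, 1 bond to H, 2 bonds to O → oxidation state +1.
After: C3 has 1 bond to C, 3 bonds to O → oxidation state +3.
Δ = +3 − (+1) = +2, so this is an oxidation at C3.

+2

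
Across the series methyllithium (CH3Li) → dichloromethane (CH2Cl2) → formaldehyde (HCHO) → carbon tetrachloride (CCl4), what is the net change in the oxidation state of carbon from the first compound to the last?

+8

Carbon oxidation states along the series — methyllithium: -4, dichloromethane: 0, formaldehyde: 0, carbon tetrachloride: +4.
Net change = +4 − (-4) = +8.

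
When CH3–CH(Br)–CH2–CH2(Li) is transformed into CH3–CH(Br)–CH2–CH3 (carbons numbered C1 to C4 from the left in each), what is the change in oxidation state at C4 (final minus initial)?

0

Before: C4 has 1 bond to C, 2 bonds to H, 1 bond to Li → oxidation state -3.
After: C4 has 1 bond to C, 3 bonds to H → oxidation state -3.
Δ = -3 − (-3) = 0, so no net redox change at C4.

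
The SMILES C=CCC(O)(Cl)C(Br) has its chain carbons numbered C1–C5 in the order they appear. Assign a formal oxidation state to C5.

Bonds to more-electronegative neighbours contribute +1 each, bonds to H or metals contribute −1 each, and C–C bonds contribute 0.
C5 has one bond to C (0), one bond to H (-1), one bond to H (-1), one bond to Br (+1).
Oxidation state = 0 − 1 − 1 + 1 = -1.

-1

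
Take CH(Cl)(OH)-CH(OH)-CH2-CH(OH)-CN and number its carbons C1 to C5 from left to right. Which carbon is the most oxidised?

Bonds to more-electronegative neighbours contribute +1 each, bonds to H or metals contribute −1 each, and C–C bonds contribute 0. Tallying each carbon:
C1: 1C, 1H, 1O, 1Cl → 0 − 1 + 1 + 1 = +1
C2: 2C, 1H, 1O → 0 − 1 + 1 = 0
C3: 2C, 2H → 0 − 2 = -2
C4: 2C, 1H, 1O → 0 − 1 + 1 = 0
C5: 1C, 3N → 0 + 3 = +3
The most oxidised carbon is C5 at +3.

C5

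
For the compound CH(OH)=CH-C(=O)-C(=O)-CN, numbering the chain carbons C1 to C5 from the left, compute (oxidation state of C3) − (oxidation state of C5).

C3: 2C, 2O → 0 + 2 = +2
C5: 1C, 3N → 0 + 3 = +3
Difference: +2 − (+3) = -1.

-1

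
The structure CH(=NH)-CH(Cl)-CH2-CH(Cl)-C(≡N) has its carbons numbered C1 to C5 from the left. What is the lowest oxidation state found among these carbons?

Bonds to more-electronegative neighbours contribute +1 each, bonds to H or metals contribute −1 each, and C–C bonds contribute 0. Tallying each carbon:
C1: 1C, 1H, 2N → 0 − 1 + 2 = +1
C2: 2C, 1H, 1Cl → 0 − 1 + 1 = 0
C3: 2C, 2H → 0 − 2 = -2
C4: 2C, 1H, 1Cl → 0 − 1 + 1 = 0
C5: 1C, 3N → 0 + 3 = +3
The lowest value is -2.

-2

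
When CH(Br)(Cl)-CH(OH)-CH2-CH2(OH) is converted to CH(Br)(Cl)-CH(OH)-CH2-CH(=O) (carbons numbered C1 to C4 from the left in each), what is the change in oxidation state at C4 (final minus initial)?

+2

Before: C4 has 1 bond to C, 2 bonds to H, 1 bond to O → oxidation state -1.
After: C4 has 1 bond to C, 1 bond to H, 2 bonds to O → oxidation state +1.
Δ = +1 − (-1) = +2, so this is an oxidation at C4.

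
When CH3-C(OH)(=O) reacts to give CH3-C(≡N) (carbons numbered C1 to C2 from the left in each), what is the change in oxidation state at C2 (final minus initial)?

0

Before: C2 has 1 bond to C, 3 bonds to O → oxidation state +3.
After: C2 has 1 bond to C, 3 bonds to N → oxidation state +3.
Δ = +3 − (+3) = 0, so no net redox change at C2.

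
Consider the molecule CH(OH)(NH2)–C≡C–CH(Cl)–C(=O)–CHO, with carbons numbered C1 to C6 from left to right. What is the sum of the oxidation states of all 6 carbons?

+4

Each bond to a more electronegative atom (O, N, halogen) counts +1, each bond to a less electronegative atom (H, metal, B, Si) counts −1, and each C–C bond counts 0. Tallying each carbon:
C1: 1C, 1H, 1O, 1N → 0 − 1 + 1 + 1 = +1
C2: 4C → 0 = 0
C3: 4C → 0 = 0
C4: 2C, 1H, 1Cl → 0 − 1 + 1 = 0
C5: 2C, 2O → 0 + 2 = +2
C6: 1C, 1H, 2O → 0 − 1 + 2 = +1
Sum = +1 + 0 + 0 + 0 + 2 + 1 = +4.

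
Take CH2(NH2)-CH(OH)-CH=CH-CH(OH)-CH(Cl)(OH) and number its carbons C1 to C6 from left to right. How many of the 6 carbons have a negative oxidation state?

Count +1 for every bond to an atom more electronegative than carbon and −1 for every bond to one less electronegative; C–C bonds are 0. Tallying each carbon:
C1: 1C, 2H, 1N → 0 − 2 + 1 = -1
C2: 2C, 1H, 1O → 0 − 1 + 1 = 0
C3: 3C, 1H → 0 − 1 = -1
C4: 3C, 1H → 0 − 1 = -1
C5: 2C, 1H, 1O → 0 − 1 + 1 = 0
C6: 1C, 1H, 1O, 1Cl → 0 − 1 + 1 + 1 = +1
3 carbons (C1, C3, C4) meet the condition.

3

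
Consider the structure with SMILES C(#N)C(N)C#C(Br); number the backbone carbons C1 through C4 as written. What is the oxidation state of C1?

+3

C1 has one bond to C (0), a triple bond to N (3×+1 = +3).
Oxidation state = 0 + 3 = +3.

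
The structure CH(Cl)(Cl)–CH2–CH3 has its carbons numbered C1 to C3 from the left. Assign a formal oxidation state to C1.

+1

Count +1 for every bond to an atom more electronegative than carbon and −1 for every bond to one less electronegative; C–C bonds are 0.
C1 has one bond to C (0), one bond to Cl (+1), one bond to Cl (+1), one bond to H (-1).
Oxidation state = 0 + 1 + 1 − 1 = +1.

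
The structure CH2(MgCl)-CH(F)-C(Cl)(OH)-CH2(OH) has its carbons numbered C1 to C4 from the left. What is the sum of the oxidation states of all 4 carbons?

Tallying each carbon's bonds:
C1: 1C, 2H, 1Mg → 0 − 2 − 1 = -3
C2: 2C, 1H, 1F → 0 − 1 + 1 = 0
C3: 2C, 1O, 1Cl → 0 + 1 + 1 = +2
C4: 1C, 2H, 1O → 0 − 2 + 1 = -1
Sum = -3 + 0 + 2 − 1 = -2.

-2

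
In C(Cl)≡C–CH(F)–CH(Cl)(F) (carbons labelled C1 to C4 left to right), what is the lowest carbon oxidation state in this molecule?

Tallying each carbon's bonds:
C1: 3C, 1Cl → 0 + 1 = +1
C2: 4C → 0 = 0
C3: 2C, 1H, 1F → 0 − 1 + 1 = 0
C4: 1C, 1H, 1F, 1Cl → 0 − 1 + 1 + 1 = +1
The lowest value is 0.

0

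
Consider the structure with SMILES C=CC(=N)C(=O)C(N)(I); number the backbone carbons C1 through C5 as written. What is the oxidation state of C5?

+1

C5 has one bond to C (0), one bond to H (-1), one bond to N (+1), one bond to I (+1).
Oxidation state = 0 − 1 + 1 + 1 = +1.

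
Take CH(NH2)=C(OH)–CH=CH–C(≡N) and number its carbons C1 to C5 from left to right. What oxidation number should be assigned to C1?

0

C1 has a double bond to C (2×0 = 0), one bond to N (+1), one bond to H (-1).
Oxidation state = 0 + 1 − 1 = 0.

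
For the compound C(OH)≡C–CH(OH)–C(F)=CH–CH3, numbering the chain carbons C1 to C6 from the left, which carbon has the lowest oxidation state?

Tallying each carbon's bonds:
C1: 3C, 1O → 0 + 1 = +1
C2: 4C → 0 = 0
C3: 2C, 1H, 1O → 0 − 1 + 1 = 0
C4: 3C, 1F → 0 + 1 = +1
C5: 3C, 1H → 0 − 1 = -1
C6: 1C, 3H → 0 − 3 = -3
The most reduced carbon is C6 at -3.

C6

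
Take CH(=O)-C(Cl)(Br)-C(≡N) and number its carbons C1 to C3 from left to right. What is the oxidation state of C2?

+2

Each bond to a more electronegative atom (O, N, halogen) counts +1, each bond to a less electronegative atom (H, metal, B, Si) counts −1, and each C–C bond counts 0.
C2 has one bond to C (0), one bond to C (0), one bond to Cl (+1), one bond to Br (+1).
Oxidation state = 0 + 0 + 1 + 1 = +2.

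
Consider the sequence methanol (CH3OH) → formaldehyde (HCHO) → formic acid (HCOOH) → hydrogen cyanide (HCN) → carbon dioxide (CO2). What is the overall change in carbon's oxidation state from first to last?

+6

Carbon oxidation states along the series — methanol: -2, formaldehyde: 0, formic acid: +2, hydrogen cyanide: +2, carbon dioxide: +4.
Net change = +4 − (-2) = +6.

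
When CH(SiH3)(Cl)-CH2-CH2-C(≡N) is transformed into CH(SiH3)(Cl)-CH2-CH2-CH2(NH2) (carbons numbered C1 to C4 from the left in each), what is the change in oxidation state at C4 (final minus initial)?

-4

Before: C4 has 1 bond to C, 3 bonds to N → oxidation state +3.
After: C4 has 1 bond to C, 2 bonds to H, 1 bond to N → oxidation state -1.
Δ = -1 − (+3) = -4, so this is a reduction at C4.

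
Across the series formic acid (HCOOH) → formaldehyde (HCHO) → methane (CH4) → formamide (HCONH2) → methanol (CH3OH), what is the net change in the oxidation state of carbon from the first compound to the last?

Carbon oxidation states along the series — formic acid: +2, formaldehyde: 0, methane: -4, formamide: +2, methanol: -2.
Net change = -2 − (+2) = -4.

-4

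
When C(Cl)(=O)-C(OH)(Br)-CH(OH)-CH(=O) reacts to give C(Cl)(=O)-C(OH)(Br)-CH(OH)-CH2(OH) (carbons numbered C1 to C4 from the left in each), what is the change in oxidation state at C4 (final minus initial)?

-2

Before: C4 has 1 bond to C, 1 bond to H, 2 bonds to O → oxidation state +1.
After: C4 has 1 bond to C, 2 bonds to H, 1 bond to O → oxidation state -1.
Δ = -1 − (+1) = -2, so this is a reduction at C4.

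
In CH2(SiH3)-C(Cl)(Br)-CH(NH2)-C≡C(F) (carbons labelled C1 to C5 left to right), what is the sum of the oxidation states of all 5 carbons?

0

Count +1 for every bond to an atom more electronegative than carbon and −1 for every bond to one less electronegative; C–C bonds are 0. Tallying each carbon:
C1: 1C, 2H, 1Si → 0 − 2 − 1 = -3
C2: 2C, 1Cl, 1Br → 0 + 1 + 1 = +2
C3: 2C, 1H, 1N → 0 − 1 + 1 = 0
C4: 4C → 0 = 0
C5: 3C, 1F → 0 + 1 = +1
Sum = -3 + 2 + 0 + 0 + 1 = 0.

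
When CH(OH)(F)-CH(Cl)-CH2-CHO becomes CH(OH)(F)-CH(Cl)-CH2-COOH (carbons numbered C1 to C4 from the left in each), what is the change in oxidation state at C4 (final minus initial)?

Before: C4 has 1 bond to C, 1 bond to H, 2 bonds to O → oxidation state +1.
After: C4 has 1 bond to C, 3 bonds to O → oxidation state +3.
Δ = +3 − (+1) = +2, so this is an oxidation at C4.

+2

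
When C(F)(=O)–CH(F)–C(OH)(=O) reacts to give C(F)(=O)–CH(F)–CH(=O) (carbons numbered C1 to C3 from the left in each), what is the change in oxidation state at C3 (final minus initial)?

-2

Before: C3 has 1 bond to C, 3 bonds to O → oxidation state +3.
After: C3 has 1 bond to C, 1 bond to H, 2 bonds to O → oxidation state +1.
Δ = +1 − (+3) = -2, so this is a reduction at C3.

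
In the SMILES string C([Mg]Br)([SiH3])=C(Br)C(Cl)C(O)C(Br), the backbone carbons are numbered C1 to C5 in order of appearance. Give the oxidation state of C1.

Count +1 for every bond to an atom more electronegative than carbon and −1 for every bond to one less electronegative; C–C bonds are 0.
C1 has a double bond to C (2×0 = 0), one bond to Mg (-1), one bond to Si (-1).
Oxidation state = 0 − 1 − 1 = -2.

-2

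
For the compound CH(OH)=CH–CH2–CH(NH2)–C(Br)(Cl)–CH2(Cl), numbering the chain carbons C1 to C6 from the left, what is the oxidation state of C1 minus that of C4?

C1: 2C, 1H, 1O → 0 − 1 + 1 = 0
C4: 2C, 1H, 1N → 0 − 1 + 1 = 0
Difference: 0 − (0) = 0.

0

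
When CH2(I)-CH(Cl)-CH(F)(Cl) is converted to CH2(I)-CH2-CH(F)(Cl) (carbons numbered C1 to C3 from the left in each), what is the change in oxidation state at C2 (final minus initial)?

-2

Before: C2 has 2 bonds to C, 1 bond to H, 1 bond to Cl → oxidation state 0.
After: C2 has 2 bonds to C, 2 bonds to H → oxidation state -2.
Δ = -2 − (0) = -2, so this is a reduction at C2.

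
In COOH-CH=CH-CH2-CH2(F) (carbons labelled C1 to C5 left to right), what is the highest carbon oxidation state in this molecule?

+3

Tallying each carbon's bonds:
C1: 1C, 3O → 0 + 3 = +3
C2: 3C, 1H → 0 − 1 = -1
C3: 3C, 1H → 0 − 1 = -1
C4: 2C, 2H → 0 − 2 = -2
C5: 1C, 2H, 1F → 0 − 2 + 1 = -1
The highest value is +3.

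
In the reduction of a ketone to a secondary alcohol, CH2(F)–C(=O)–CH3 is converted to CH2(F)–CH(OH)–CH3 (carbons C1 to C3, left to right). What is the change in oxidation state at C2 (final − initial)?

Before: C2 has 2 bonds to C, 2 bonds to O → oxidation state +2.
After: C2 has 2 bonds to C, 1 bond to H, 1 bond to O → oxidation state 0.
Δ = 0 − (+2) = -2, so this is a reduction at C2.

-2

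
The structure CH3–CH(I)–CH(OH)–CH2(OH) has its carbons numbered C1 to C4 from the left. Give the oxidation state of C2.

0

C2 has one bond to C (0), one bond to C (0), one bond to I (+1), one bond to H (-1).
Oxidation state = 0 + 0 + 1 − 1 = 0.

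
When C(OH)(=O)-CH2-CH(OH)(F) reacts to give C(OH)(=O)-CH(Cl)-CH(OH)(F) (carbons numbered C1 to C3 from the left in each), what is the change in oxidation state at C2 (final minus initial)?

+2

Before: C2 has 2 bonds to C, 2 bonds to H → oxidation state -2.
After: C2 has 2 bonds to C, 1 bond to H, 1 bond to Cl → oxidation state 0.
Δ = 0 − (-2) = +2, so this is an oxidation at C2.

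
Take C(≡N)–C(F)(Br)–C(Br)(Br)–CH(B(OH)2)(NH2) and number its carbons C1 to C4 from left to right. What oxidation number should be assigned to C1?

+3

Bonds to more-electronegative neighbours contribute +1 each, bonds to H or metals contribute −1 each, and C–C bonds contribute 0.
C1 has one bond to C (0), a triple bond to N (3×+1 = +3).
Oxidation state = 0 + 3 = +3.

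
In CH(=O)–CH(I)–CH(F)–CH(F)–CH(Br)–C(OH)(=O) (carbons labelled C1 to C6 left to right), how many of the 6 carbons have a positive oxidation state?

Tallying each carbon's bonds:
C1: 1C, 1H, 2O → 0 − 1 + 2 = +1
C2: 2C, 1H, 1I → 0 − 1 + 1 = 0
C3: 2C, 1H, 1F → 0 − 1 + 1 = 0
C4: 2C, 1H, 1F → 0 − 1 + 1 = 0
C5: 2C, 1H, 1Br → 0 − 1 + 1 = 0
C6: 1C, 3O → 0 + 3 = +3
2 carbons (C1, C6) meet the condition.

2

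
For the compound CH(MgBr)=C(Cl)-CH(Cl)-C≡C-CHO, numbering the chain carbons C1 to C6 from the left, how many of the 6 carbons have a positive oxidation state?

2

Each bond to a more electronegative atom (O, N, halogen) counts +1, each bond to a less electronegative atom (H, metal, B, Si) counts −1, and each C–C bond counts 0. Tallying each carbon:
C1: 2C, 1H, 1Mg → 0 − 1 − 1 = -2
C2: 3C, 1Cl → 0 + 1 = +1
C3: 2C, 1H, 1Cl → 0 − 1 + 1 = 0
C4: 4C → 0 = 0
C5: 4C → 0 = 0
C6: 1C, 1H, 2O → 0 − 1 + 2 = +1
2 carbons (C2, C6) meet the condition.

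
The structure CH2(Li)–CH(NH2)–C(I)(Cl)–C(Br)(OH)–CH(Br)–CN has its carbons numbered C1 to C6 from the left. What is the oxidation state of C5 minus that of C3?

-2

C5: 2C, 1H, 1Br → 0 − 1 + 1 = 0
C3: 2C, 1Cl, 1I → 0 + 1 + 1 = +2
Difference: 0 − (+2) = -2.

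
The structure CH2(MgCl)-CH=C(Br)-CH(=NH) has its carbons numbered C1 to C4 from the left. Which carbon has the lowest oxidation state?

Assign +1 per bond to O/N/halogen, −1 per bond to H or an electropositive element, and 0 per bond to carbon. Tallying each carbon:
C1: 1C, 2H, 1Mg → 0 − 2 − 1 = -3
C2: 3C, 1H → 0 − 1 = -1
C3: 3C, 1Br → 0 + 1 = +1
C4: 1C, 1H, 2N → 0 − 1 + 2 = +1
The most reduced carbon is C1 at -3.

C1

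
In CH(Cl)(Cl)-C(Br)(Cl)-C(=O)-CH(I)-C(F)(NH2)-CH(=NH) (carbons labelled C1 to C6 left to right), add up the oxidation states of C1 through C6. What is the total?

+8

Tallying each carbon's bonds:
C1: 1C, 1H, 2Cl → 0 − 1 + 2 = +1
C2: 2C, 1Cl, 1Br → 0 + 1 + 1 = +2
C3: 2C, 2O → 0 + 2 = +2
C4: 2C, 1H, 1I → 0 − 1 + 1 = 0
C5: 2C, 1N, 1F → 0 + 1 + 1 = +2
C6: 1C, 1H, 2N → 0 − 1 + 2 = +1
Sum = +1 + 2 + 2 + 0 + 2 + 1 = +8.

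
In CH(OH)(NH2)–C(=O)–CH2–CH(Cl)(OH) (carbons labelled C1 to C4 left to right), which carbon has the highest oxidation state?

C2

Tallying each carbon's bonds:
C1: 1C, 1H, 1O, 1N → 0 − 1 + 1 + 1 = +1
C2: 2C, 2O → 0 + 2 = +2
C3: 2C, 2H → 0 − 2 = -2
C4: 1C, 1H, 1O, 1Cl → 0 − 1 + 1 + 1 = +1
The most oxidised carbon is C2 at +2.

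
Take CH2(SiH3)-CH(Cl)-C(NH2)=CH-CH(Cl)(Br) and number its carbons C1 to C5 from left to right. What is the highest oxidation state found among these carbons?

Assign +1 per bond to O/N/halogen, −1 per bond to H or an electropositive element, and 0 per bond to carbon. Tallying each carbon:
C1: 1C, 2H, 1Si → 0 − 2 − 1 = -3
C2: 2C, 1H, 1Cl → 0 − 1 + 1 = 0
C3: 3C, 1N → 0 + 1 = +1
C4: 3C, 1H → 0 − 1 = -1
C5: 1C, 1H, 1Cl, 1Br → 0 − 1 + 1 + 1 = +1
The highest value is +1.

+1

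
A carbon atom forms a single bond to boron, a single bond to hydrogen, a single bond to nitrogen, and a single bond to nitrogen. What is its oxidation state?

0

The carbon has one bond to N (+1), one bond to N (+1), one bond to B (-1), one bond to H (-1).
Oxidation state = +1 + 1 − 1 − 1 = 0.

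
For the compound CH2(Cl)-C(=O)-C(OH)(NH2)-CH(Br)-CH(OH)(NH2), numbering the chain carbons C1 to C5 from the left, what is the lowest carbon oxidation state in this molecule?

-1

Count +1 for every bond to an atom more electronegative than carbon and −1 for every bond to one less electronegative; C–C bonds are 0. Tallying each carbon:
C1: 1C, 2H, 1Cl → 0 − 2 + 1 = -1
C2: 2C, 2O → 0 + 2 = +2
C3: 2C, 1O, 1N → 0 + 1 + 1 = +2
C4: 2C, 1H, 1Br → 0 − 1 + 1 = 0
C5: 1C, 1H, 1O, 1N → 0 − 1 + 1 + 1 = +1
The lowest value is -1.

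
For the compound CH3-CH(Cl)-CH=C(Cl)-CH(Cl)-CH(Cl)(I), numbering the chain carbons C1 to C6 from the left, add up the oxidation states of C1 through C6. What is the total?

-2

Bonds to more-electronegative neighbours contribute +1 each, bonds to H or metals contribute −1 each, and C–C bonds contribute 0. Tallying each carbon:
C1: 1C, 3H → 0 − 3 = -3
C2: 2C, 1H, 1Cl → 0 − 1 + 1 = 0
C3: 3C, 1H → 0 − 1 = -1
C4: 3C, 1Cl → 0 + 1 = +1
C5: 2C, 1H, 1Cl → 0 − 1 + 1 = 0
C6: 1C, 1H, 1Cl, 1I → 0 − 1 + 1 + 1 = +1
Sum = -3 + 0 − 1 + 1 + 0 + 1 = -2.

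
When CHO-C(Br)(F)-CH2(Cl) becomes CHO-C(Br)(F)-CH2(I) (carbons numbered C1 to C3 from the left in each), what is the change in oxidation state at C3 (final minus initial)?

Before: C3 has 1 bond to C, 2 bonds to H, 1 bond to Cl → oxidation state -1.
After: C3 has 1 bond to C, 2 bonds to H, 1 bond to I → oxidation state -1.
Δ = -1 − (-1) = 0, so no net redox change at C3.

0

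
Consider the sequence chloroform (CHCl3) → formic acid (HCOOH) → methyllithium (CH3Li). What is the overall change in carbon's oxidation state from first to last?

-6

Carbon oxidation states along the series — chloroform: +2, formic acid: +2, methyllithium: -4.
Net change = -4 − (+2) = -6.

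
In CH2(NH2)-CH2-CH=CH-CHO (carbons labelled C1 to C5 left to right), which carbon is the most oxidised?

C5

Tallying each carbon's bonds:
C1: 1C, 2H, 1N → 0 − 2 + 1 = -1
C2: 2C, 2H → 0 − 2 = -2
C3: 3C, 1H → 0 − 1 = -1
C4: 3C, 1H → 0 − 1 = -1
C5: 1C, 1H, 2O → 0 − 1 + 2 = +1
The most oxidised carbon is C5 at +1.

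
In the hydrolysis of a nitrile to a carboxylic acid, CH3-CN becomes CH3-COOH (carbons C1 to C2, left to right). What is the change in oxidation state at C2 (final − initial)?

0

Before: C2 has 1 bond to C, 3 bonds to N → oxidation state +3.
After: C2 has 1 bond to C, 3 bonds to O → oxidation state +3.
Δ = +3 − (+3) = 0, so no net redox change at C2.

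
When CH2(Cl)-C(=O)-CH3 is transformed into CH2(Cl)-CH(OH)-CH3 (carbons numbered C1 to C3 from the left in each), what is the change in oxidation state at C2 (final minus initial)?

Before: C2 has 2 bonds to C, 2 bonds to O → oxidation state +2.
After: C2 has 2 bonds to C, 1 bond to H, 1 bond to O → oxidation state 0.
Δ = 0 − (+2) = -2, so this is a reduction at C2.

-2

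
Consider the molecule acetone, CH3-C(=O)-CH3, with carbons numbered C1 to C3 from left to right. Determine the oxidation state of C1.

-3

C1 has one bond to H (-1), one bond to H (-1), one bond to H (-1), one bond to C (0).
Oxidation state = -1 − 1 − 1 + 0 = -3.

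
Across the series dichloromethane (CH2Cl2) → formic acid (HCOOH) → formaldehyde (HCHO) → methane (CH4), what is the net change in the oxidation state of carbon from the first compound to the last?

-4

Carbon oxidation states along the series — dichloromethane: 0, formic acid: +2, formaldehyde: 0, methane: -4.
Net change = -4 − (0) = -4.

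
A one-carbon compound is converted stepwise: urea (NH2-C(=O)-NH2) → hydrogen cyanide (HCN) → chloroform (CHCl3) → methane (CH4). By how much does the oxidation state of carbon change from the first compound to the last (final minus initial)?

Carbon oxidation states along the series — urea: +4, hydrogen cyanide: +2, chloroform: +2, methane: -4.
Net change = -4 − (+4) = -8.

-8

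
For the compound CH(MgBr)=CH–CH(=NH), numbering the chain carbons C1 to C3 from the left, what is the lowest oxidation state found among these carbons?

Each bond to a more electronegative atom (O, N, halogen) counts +1, each bond to a less electronegative atom (H, metal, B, Si) counts −1, and each C–C bond counts 0. Tallying each carbon:
C1: 2C, 1H, 1Mg → 0 − 1 − 1 = -2
C2: 3C, 1H → 0 − 1 = -1
C3: 1C, 1H, 2N → 0 − 1 + 2 = +1
The lowest value is -2.

-2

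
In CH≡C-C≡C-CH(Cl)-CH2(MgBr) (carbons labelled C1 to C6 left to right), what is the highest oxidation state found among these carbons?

0

Tallying each carbon's bonds:
C1: 3C, 1H → 0 − 1 = -1
C2: 4C → 0 = 0
C3: 4C → 0 = 0
C4: 4C → 0 = 0
C5: 2C, 1H, 1Cl → 0 − 1 + 1 = 0
C6: 1C, 2H, 1Mg → 0 − 2 − 1 = -3
The highest value is 0.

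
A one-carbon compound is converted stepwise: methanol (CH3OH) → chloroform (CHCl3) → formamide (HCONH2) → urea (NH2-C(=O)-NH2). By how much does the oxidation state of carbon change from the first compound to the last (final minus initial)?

Carbon oxidation states along the series — methanol: -2, chloroform: +2, formamide: +2, urea: +4.
Net change = +4 − (-2) = +6.

+6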